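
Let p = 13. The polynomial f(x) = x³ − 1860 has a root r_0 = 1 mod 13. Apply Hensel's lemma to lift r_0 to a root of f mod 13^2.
r_1 = 1 (mod 169)

Hensel: r_{i+1} = r_i − f(r_i)/f′(r_i) mod 13^{i+2}, where f′(x) = 3x². Iterate:
  r_0 = 1 (mod 13)
  r_1 = 1 (mod 169)
Final: r = 1 with f(r) ≡ 0 mod 13^2.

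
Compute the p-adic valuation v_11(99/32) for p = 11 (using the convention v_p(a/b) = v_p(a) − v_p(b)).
v_11(99/32) = 1

Factor powers of 11 from the numerator and denominator of the reduced fraction: 99 = 11^1 · 9 and 32 = 11^0 · 32. Apply v_p(a/b) = v_p(a) − v_p(b): v_11(99/32) = 1 − 0 = 1.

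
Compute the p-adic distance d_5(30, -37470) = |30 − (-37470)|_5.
d_5(30, -37470) = 1/3125

Step 1 — x − y = 30 − (-37470) = 37500. Step 2 — v_5(37500) = 5 (factor: 37500 = (5^5 · 12); the sign does not affect v_p). Step 3 — |x − y|_5 = 5^{-5} = 1/3125.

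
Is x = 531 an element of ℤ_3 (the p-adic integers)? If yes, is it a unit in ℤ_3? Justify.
x ∈ ℤ_3 but not a unit; v_3(x) = 2 > 0

ℤ_3 = {x ∈ ℚ_3 : v_3(x) ≥ 0} and ℤ_3^× = {x ∈ ℤ_3 : v_3(x) = 0}. Here v_3(531) = v_3(num) − v_3(den) = 2; compare against these criteria.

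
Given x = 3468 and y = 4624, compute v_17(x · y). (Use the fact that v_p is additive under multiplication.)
v_17(16036032) = 4

v_p(x) = 2 (factor: 3468 = 17^2 · 12); v_p(y) = 2 (factor: 4624 = 17^2 · 16). Additivity: v_p(xy) = v_p(x) + v_p(y) = 2 + 2 = 4. (Direct check: xy = 16036032 = 17^4 · (192).)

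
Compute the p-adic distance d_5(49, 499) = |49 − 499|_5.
d_5(49, 499) = 1/25

Step 1 — x − y = 49 − 499 = -450. Step 2 — v_5(-450) = 2 (factor: -450 = −(5^2 · 18); the sign does not affect v_p). Step 3 — |x − y|_5 = 5^{-2} = 1/25.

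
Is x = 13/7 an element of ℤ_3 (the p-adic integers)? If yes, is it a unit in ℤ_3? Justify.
x ∈ ℤ_3^× (unit); v_3(x) = 0

ℤ_3 = {x ∈ ℚ_3 : v_3(x) ≥ 0} and ℤ_3^× = {x ∈ ℤ_3 : v_3(x) = 0}. Here v_3(13/7) = v_3(num) − v_3(den) = 0; compare against these criteria.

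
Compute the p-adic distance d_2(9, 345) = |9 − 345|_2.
d_2(9, 345) = 1/16

Step 1 — x − y = 9 − 345 = -336. Step 2 — v_2(-336) = 4 (factor: -336 = −(2^4 · 21); the sign does not affect v_p). Step 3 — |x − y|_2 = 2^{-4} = 1/16.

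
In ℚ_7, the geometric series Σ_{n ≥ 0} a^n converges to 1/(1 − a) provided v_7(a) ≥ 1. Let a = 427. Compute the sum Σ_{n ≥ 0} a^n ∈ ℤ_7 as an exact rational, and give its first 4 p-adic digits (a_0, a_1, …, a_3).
Σ a^n = 1/(1 − a) = -1/426;  first 4 digits = (1, 5, 5, 6)

v_7(a) = 1 ≥ 1, so the series converges in ℤ_7 to 1/(1 − a) = 1/(1 − 427) = -1/426. Expand this rational in ℤ_7: compute digits iteratively via d_i = x_i mod 7, x_{i+1} = (x_i − d_i)/7. The first 4 digits are (1, 5, 5, 6).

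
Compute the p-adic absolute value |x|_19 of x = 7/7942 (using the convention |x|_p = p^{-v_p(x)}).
|7/7942|_19 = 361

Step 1 — compute v_19(x) by factoring powers of 19 out of the numerator and denominator: v_19(7/7942) = -2. Step 2 — apply |x|_p = p^{-v_p(x)} = 19^{2} = 361.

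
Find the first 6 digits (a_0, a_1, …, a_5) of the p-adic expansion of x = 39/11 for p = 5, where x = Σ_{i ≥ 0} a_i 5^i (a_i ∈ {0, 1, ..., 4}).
(a_0, …, a_5) = (4, 4, 1, 1, 2, 0)

v_5(39/11) = 0 (numerator and denominator both coprime to 5), so x ∈ ℤ_5^×. Compute digits iteratively via a_i = x_i mod 5, x_{i+1} = (x_i − a_i)/5, with x_0 = x:
  x_0 = 39/11;  a_0 = 4;  x_1 = (x_0 − 4)/5 = -1/11
  x_1 = -1/11;  a_1 = 4;  x_2 = (x_1 − 4)/5 = -9/11
  x_2 = -9/11;  a_2 = 1;  x_3 = (x_2 − 1)/5 = -4/11
  x_3 = -4/11;  a_3 = 1;  x_4 = (x_3 − 1)/5 = -3/11
  x_4 = -3/11;  a_4 = 2;  x_5 = (x_4 − 2)/5 = -5/11
  x_5 = -5/11;  a_5 = 0;  x_6 = (x_5 − 0)/5 = -1/11
Digits: (4, 4, 1, 1, 2, 0).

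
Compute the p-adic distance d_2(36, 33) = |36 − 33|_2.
d_2(36, 33) = 1

Step 1 — x − y = 36 − 33 = 3. Step 2 — v_2(3) = 0 (factor: 3 = (2^0 · 3); the sign does not affect v_p). Step 3 — |x − y|_2 = 2^{0} = 1.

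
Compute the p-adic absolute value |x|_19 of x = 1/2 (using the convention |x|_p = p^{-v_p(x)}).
|1/2|_19 = 1

Step 1 — compute v_19(x) by factoring powers of 19 out of the numerator and denominator: v_19(1/2) = 0. Step 2 — apply |x|_p = p^{-v_p(x)} = 19^{0} = 1.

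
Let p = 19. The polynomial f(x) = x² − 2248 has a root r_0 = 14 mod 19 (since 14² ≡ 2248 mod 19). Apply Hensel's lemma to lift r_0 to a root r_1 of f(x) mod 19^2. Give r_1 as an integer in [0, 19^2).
r_1 = 242 (mod 361)

Hensel's recurrence: r_{i+1} = r_i − f(r_i)·(f′(r_i))^{-1} mod 19^{i+2}, with f′(x) = 2x. Iterate:
  r_0 = 14 (mod 19)
  r_1 = 242 (mod 361)
Final: r_1 = 242, and one checks f(r_1) ≡ 0 mod 19^2.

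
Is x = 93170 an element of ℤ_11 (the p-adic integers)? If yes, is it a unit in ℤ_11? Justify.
x ∈ ℤ_11 but not a unit; v_11(x) = 3 > 0

ℤ_11 = {x ∈ ℚ_11 : v_11(x) ≥ 0} and ℤ_11^× = {x ∈ ℤ_11 : v_11(x) = 0}. Here v_11(93170) = v_11(num) − v_11(den) = 3; compare against these criteria.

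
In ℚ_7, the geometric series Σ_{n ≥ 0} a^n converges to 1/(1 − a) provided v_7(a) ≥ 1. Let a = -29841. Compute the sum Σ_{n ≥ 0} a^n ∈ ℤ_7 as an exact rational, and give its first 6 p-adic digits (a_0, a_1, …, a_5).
Σ a^n = 1/(1 − a) = 1/29842;  first 6 digits = (1, 0, 0, 4, 1, 5)

v_7(a) = 3 ≥ 1, so the series converges in ℤ_7 to 1/(1 − a) = 1/(1 − (-29841)) = 1/29842. Expand this rational in ℤ_7: compute digits iteratively via d_i = x_i mod 7, x_{i+1} = (x_i − d_i)/7. The first 6 digits are (1, 0, 0, 4, 1, 5).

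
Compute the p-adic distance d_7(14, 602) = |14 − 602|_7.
d_7(14, 602) = 1/49

Step 1 — x − y = 14 − 602 = -588. Step 2 — v_7(-588) = 2 (factor: -588 = −(7^2 · 12); the sign does not affect v_p). Step 3 — |x − y|_7 = 7^{-2} = 1/49.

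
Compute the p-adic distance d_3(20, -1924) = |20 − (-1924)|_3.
d_3(20, -1924) = 1/243

Step 1 — x − y = 20 − (-1924) = 1944. Step 2 — v_3(1944) = 5 (factor: 1944 = (3^5 · 8); the sign does not affect v_p). Step 3 — |x − y|_3 = 3^{-5} = 1/243.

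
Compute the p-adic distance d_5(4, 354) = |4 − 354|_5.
d_5(4, 354) = 1/25

Step 1 — x − y = 4 − 354 = -350. Step 2 — v_5(-350) = 2 (factor: -350 = −(5^2 · 14); the sign does not affect v_p). Step 3 — |x − y|_5 = 5^{-2} = 1/25.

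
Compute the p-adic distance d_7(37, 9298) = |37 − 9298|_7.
d_7(37, 9298) = 1/343

Step 1 — x − y = 37 − 9298 = -9261. Step 2 — v_7(-9261) = 3 (factor: -9261 = −(7^3 · 27); the sign does not affect v_p). Step 3 — |x − y|_7 = 7^{-3} = 1/343.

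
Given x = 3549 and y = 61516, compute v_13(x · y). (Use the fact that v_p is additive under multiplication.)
v_13(218320284) = 5

v_p(x) = 2 (factor: 3549 = 13^2 · 21); v_p(y) = 3 (factor: 61516 = 13^3 · 28). Additivity: v_p(xy) = v_p(x) + v_p(y) = 2 + 3 = 5. (Direct check: xy = 218320284 = 13^5 · (588).)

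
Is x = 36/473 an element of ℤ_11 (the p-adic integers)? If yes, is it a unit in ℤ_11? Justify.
x ∉ ℤ_11 (v_11(x) = -1 < 0)

ℤ_11 = {x ∈ ℚ_11 : v_11(x) ≥ 0} and ℤ_11^× = {x ∈ ℤ_11 : v_11(x) = 0}. Here v_11(36/473) = v_11(num) − v_11(den) = -1; compare against these criteria.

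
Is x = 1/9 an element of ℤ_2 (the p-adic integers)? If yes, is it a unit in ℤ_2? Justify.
x ∈ ℤ_2^× (unit); v_2(x) = 0

ℤ_2 = {x ∈ ℚ_2 : v_2(x) ≥ 0} and ℤ_2^× = {x ∈ ℤ_2 : v_2(x) = 0}. Here v_2(1/9) = v_2(num) − v_2(den) = 0; compare against these criteria.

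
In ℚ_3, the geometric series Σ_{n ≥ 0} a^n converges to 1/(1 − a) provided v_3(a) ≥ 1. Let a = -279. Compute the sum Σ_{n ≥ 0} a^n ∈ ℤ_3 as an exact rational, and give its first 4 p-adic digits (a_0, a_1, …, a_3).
Σ a^n = 1/(1 − a) = 1/280;  first 4 digits = (1, 0, 2, 1)

v_3(a) = 2 ≥ 1, so the series converges in ℤ_3 to 1/(1 − a) = 1/(1 − (-279)) = 1/280. Expand this rational in ℤ_3: compute digits iteratively via d_i = x_i mod 3, x_{i+1} = (x_i − d_i)/3. The first 4 digits are (1, 0, 2, 1).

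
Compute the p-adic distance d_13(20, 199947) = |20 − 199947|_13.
d_13(20, 199947) = 1/28561

Step 1 — x − y = 20 − 199947 = -199927. Step 2 — v_13(-199927) = 4 (factor: -199927 = −(13^4 · 7); the sign does not affect v_p). Step 3 — |x − y|_13 = 13^{-4} = 1/28561.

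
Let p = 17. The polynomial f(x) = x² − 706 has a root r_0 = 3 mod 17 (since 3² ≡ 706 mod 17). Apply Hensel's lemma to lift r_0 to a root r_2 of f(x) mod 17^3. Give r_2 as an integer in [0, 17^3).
r_2 = 1805 (mod 4913)

Hensel's recurrence: r_{i+1} = r_i − f(r_i)·(f′(r_i))^{-1} mod 17^{i+2}, with f′(x) = 2x. Iterate:
  r_0 = 3 (mod 17)
  r_1 = 71 (mod 289)
  r_2 = 1805 (mod 4913)
Final: r_2 = 1805, and one checks f(r_2) ≡ 0 mod 17^3.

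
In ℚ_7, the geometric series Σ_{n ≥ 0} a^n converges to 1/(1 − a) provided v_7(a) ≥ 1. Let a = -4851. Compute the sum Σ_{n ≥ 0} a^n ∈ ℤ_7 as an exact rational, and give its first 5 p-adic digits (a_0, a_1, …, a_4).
Σ a^n = 1/(1 − a) = 1/4852;  first 5 digits = (1, 0, 6, 6, 5)

v_7(a) = 2 ≥ 1, so the series converges in ℤ_7 to 1/(1 − a) = 1/(1 − (-4851)) = 1/4852. Expand this rational in ℤ_7: compute digits iteratively via d_i = x_i mod 7, x_{i+1} = (x_i − d_i)/7. The first 5 digits are (1, 0, 6, 6, 5).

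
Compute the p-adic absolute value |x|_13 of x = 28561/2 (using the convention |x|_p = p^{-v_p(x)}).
|28561/2|_13 = 1/28561

Step 1 — compute v_13(x) by factoring powers of 13 out of the numerator and denominator: v_13(28561/2) = 4. Step 2 — apply |x|_p = p^{-v_p(x)} = 13^{-4} = 1/28561.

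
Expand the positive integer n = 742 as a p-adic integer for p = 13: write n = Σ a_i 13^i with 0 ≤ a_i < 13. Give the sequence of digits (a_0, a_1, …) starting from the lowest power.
(a_0, a_1, …) = (1, 5, 4)

Repeated division by 13 gives the digits low-to-high: 742 = 1 + 5·13^1 + 4·13^2. Digit sequence: (1, 5, 4).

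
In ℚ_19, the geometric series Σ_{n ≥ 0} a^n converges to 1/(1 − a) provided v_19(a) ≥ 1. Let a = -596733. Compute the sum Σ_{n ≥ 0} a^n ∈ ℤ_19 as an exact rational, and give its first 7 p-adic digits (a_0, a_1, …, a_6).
Σ a^n = 1/(1 − a) = 1/596734;  first 7 digits = (1, 0, 0, 8, 14, 18, 6)

v_19(a) = 3 ≥ 1, so the series converges in ℤ_19 to 1/(1 − a) = 1/(1 − (-596733)) = 1/596734. Expand this rational in ℤ_19: compute digits iteratively via d_i = x_i mod 19, x_{i+1} = (x_i − d_i)/19. The first 7 digits are (1, 0, 0, 8, 14, 18, 6).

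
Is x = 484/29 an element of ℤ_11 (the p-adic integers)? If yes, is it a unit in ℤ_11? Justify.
x ∈ ℤ_11 but not a unit; v_11(x) = 2 > 0

ℤ_11 = {x ∈ ℚ_11 : v_11(x) ≥ 0} and ℤ_11^× = {x ∈ ℤ_11 : v_11(x) = 0}. Here v_11(484/29) = v_11(num) − v_11(den) = 2; compare against these criteria.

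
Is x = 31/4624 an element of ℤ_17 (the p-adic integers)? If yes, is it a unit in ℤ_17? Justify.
x ∉ ℤ_17 (v_17(x) = -2 < 0)

ℤ_17 = {x ∈ ℚ_17 : v_17(x) ≥ 0} and ℤ_17^× = {x ∈ ℤ_17 : v_17(x) = 0}. Here v_17(31/4624) = v_17(num) − v_17(den) = -2; compare against these criteria.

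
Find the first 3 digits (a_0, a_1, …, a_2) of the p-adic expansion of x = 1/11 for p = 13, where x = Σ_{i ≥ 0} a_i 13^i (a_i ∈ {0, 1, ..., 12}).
(a_0, …, a_2) = (6, 9, 4)

v_13(1/11) = 0 (numerator and denominator both coprime to 13), so x ∈ ℤ_13^×. Compute digits iteratively via a_i = x_i mod 13, x_{i+1} = (x_i − a_i)/13, with x_0 = x:
  x_0 = 1/11;  a_0 = 6;  x_1 = (x_0 − 6)/13 = -5/11
  x_1 = -5/11;  a_1 = 9;  x_2 = (x_1 − 9)/13 = -8/11
  x_2 = -8/11;  a_2 = 4;  x_3 = (x_2 − 4)/13 = -4/11
Digits: (6, 9, 4).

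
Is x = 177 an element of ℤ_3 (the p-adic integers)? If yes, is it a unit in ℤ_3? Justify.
x ∈ ℤ_3 but not a unit; v_3(x) = 1 > 0

ℤ_3 = {x ∈ ℚ_3 : v_3(x) ≥ 0} and ℤ_3^× = {x ∈ ℤ_3 : v_3(x) = 0}. Here v_3(177) = v_3(num) − v_3(den) = 1; compare against these criteria.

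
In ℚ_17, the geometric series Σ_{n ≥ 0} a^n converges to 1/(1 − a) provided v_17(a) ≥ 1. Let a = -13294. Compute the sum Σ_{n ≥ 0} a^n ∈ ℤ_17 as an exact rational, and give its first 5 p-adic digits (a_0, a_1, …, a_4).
Σ a^n = 1/(1 − a) = 1/13295;  first 5 digits = (1, 0, 5, 14, 7)

v_17(a) = 2 ≥ 1, so the series converges in ℤ_17 to 1/(1 − a) = 1/(1 − (-13294)) = 1/13295. Expand this rational in ℤ_17: compute digits iteratively via d_i = x_i mod 17, x_{i+1} = (x_i − d_i)/17. The first 5 digits are (1, 0, 5, 14, 7).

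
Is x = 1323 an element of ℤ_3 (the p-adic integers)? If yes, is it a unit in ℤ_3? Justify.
x ∈ ℤ_3 but not a unit; v_3(x) = 3 > 0

ℤ_3 = {x ∈ ℚ_3 : v_3(x) ≥ 0} and ℤ_3^× = {x ∈ ℤ_3 : v_3(x) = 0}. Here v_3(1323) = v_3(num) − v_3(den) = 3; compare against these criteria.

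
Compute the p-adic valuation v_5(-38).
v_5(-38) = 0

v_5(n) is the largest exponent k such that 5^k divides n. Factor out: -38 = -5^0 · 38. (Sign doesn't affect v_p.) So v_5(-38) = 0.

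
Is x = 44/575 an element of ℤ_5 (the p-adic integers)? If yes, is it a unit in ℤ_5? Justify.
x ∉ ℤ_5 (v_5(x) = -2 < 0)

ℤ_5 = {x ∈ ℚ_5 : v_5(x) ≥ 0} and ℤ_5^× = {x ∈ ℤ_5 : v_5(x) = 0}. Here v_5(44/575) = v_5(num) − v_5(den) = -2; compare against these criteria.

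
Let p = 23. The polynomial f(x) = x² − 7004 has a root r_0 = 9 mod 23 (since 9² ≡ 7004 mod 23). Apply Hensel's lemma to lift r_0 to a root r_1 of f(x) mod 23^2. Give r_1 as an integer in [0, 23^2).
r_1 = 423 (mod 529)

Hensel's recurrence: r_{i+1} = r_i − f(r_i)·(f′(r_i))^{-1} mod 23^{i+2}, with f′(x) = 2x. Iterate:
  r_0 = 9 (mod 23)
  r_1 = 423 (mod 529)
Final: r_1 = 423, and one checks f(r_1) ≡ 0 mod 23^2.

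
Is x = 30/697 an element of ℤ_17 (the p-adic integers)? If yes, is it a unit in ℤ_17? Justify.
x ∉ ℤ_17 (v_17(x) = -1 < 0)

ℤ_17 = {x ∈ ℚ_17 : v_17(x) ≥ 0} and ℤ_17^× = {x ∈ ℤ_17 : v_17(x) = 0}. Here v_17(30/697) = v_17(num) − v_17(den) = -1; compare against these criteria.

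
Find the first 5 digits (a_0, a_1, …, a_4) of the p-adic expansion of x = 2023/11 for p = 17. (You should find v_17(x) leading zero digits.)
(a_0, …, a_4) = (0, 0, 13, 7, 15)

v_17(2023/11) = 2, so a_0 = ... = a_1 = 0. Factor out: x = 17^2 · u with u = 7/11 a unit in ℤ_17. Expand u iteratively via a_{v+i} = u_i mod 17, u_{i+1} = (u_i − a_{v+i})/17:
  u_0 = 7/11;  a_2 = 13;  u_1 = (u_0 − 13)/17 = -8/11
  u_1 = -8/11;  a_3 = 7;  u_2 = (u_1 − 7)/17 = -5/11
  u_2 = -5/11;  a_4 = 15;  u_3 = (u_2 − 15)/17 = -10/11
Digits: (0, 0, 13, 7, 15).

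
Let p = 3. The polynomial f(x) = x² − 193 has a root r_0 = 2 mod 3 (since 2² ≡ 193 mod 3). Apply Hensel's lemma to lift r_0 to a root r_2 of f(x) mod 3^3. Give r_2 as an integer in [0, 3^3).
r_2 = 2 (mod 27)

Hensel's recurrence: r_{i+1} = r_i − f(r_i)·(f′(r_i))^{-1} mod 3^{i+2}, with f′(x) = 2x. Iterate:
  r_0 = 2 (mod 3)
  r_1 = 2 (mod 9)
  r_2 = 2 (mod 27)
Final: r_2 = 2, and one checks f(r_2) ≡ 0 mod 3^3.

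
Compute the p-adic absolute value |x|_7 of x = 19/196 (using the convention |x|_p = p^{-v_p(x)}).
|19/196|_7 = 49

Step 1 — compute v_7(x) by factoring powers of 7 out of the numerator and denominator: v_7(19/196) = -2. Step 2 — apply |x|_p = p^{-v_p(x)} = 7^{2} = 49.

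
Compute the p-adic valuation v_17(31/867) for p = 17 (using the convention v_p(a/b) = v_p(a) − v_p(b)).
v_17(31/867) = -2

Factor powers of 17 from the numerator and denominator of the reduced fraction: 31 = 17^0 · 31 and 867 = 17^2 · 3. Apply v_p(a/b) = v_p(a) − v_p(b): v_17(31/867) = 0 − 2 = -2.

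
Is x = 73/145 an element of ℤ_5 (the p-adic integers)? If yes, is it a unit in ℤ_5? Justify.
x ∉ ℤ_5 (v_5(x) = -1 < 0)

ℤ_5 = {x ∈ ℚ_5 : v_5(x) ≥ 0} and ℤ_5^× = {x ∈ ℤ_5 : v_5(x) = 0}. Here v_5(73/145) = v_5(num) − v_5(den) = -1; compare against these criteria.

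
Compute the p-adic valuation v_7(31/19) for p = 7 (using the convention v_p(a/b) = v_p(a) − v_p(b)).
v_7(31/19) = 0

Factor powers of 7 from the numerator and denominator of the reduced fraction: 31 = 7^0 · 31 and 19 = 7^0 · 19. Apply v_p(a/b) = v_p(a) − v_p(b): v_7(31/19) = 0 − 0 = 0.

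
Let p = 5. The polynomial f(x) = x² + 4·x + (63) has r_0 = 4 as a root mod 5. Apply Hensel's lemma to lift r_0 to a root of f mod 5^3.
r_2 = 19 (mod 125)

Hensel: r_{i+1} = r_i − f(r_i)·(f′(r_i))^{-1} mod 5^{i+2}, f′(x) = 2x + 4. Iterate:
  r_0 = 4 (mod 5)
  r_1 = 19 (mod 25)
  r_2 = 19 (mod 125)
Final: r = 19 satisfies f(r) ≡ 0 mod 5^3.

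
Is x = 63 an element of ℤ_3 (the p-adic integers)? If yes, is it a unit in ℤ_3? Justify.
x ∈ ℤ_3 but not a unit; v_3(x) = 2 > 0

ℤ_3 = {x ∈ ℚ_3 : v_3(x) ≥ 0} and ℤ_3^× = {x ∈ ℤ_3 : v_3(x) = 0}. Here v_3(63) = v_3(num) − v_3(den) = 2; compare against these criteria.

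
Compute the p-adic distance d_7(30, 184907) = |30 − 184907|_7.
d_7(30, 184907) = 1/16807

Step 1 — x − y = 30 − 184907 = -184877. Step 2 — v_7(-184877) = 5 (factor: -184877 = −(7^5 · 11); the sign does not affect v_p). Step 3 — |x − y|_7 = 7^{-5} = 1/16807.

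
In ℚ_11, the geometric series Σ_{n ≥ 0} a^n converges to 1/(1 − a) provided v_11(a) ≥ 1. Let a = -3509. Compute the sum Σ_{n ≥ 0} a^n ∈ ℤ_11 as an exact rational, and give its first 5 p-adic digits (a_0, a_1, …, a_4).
Σ a^n = 1/(1 − a) = 1/3510;  first 5 digits = (1, 0, 4, 8, 4)

v_11(a) = 2 ≥ 1, so the series converges in ℤ_11 to 1/(1 − a) = 1/(1 − (-3509)) = 1/3510. Expand this rational in ℤ_11: compute digits iteratively via d_i = x_i mod 11, x_{i+1} = (x_i − d_i)/11. The first 5 digits are (1, 0, 4, 8, 4).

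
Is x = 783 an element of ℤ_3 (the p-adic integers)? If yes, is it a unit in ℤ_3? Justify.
x ∈ ℤ_3 but not a unit; v_3(x) = 3 > 0

ℤ_3 = {x ∈ ℚ_3 : v_3(x) ≥ 0} and ℤ_3^× = {x ∈ ℤ_3 : v_3(x) = 0}. Here v_3(783) = v_3(num) − v_3(den) = 3; compare against these criteria.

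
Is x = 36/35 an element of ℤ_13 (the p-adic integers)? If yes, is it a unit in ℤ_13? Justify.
x ∈ ℤ_13^× (unit); v_13(x) = 0

ℤ_13 = {x ∈ ℚ_13 : v_13(x) ≥ 0} and ℤ_13^× = {x ∈ ℤ_13 : v_13(x) = 0}. Here v_13(36/35) = v_13(num) − v_13(den) = 0; compare against these criteria.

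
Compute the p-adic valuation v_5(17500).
v_5(17500) = 4

v_5(n) is the largest exponent k such that 5^k divides n. Factor out: 17500 = 5^4 · 28. (Sign doesn't affect v_p.) So v_5(17500) = 4.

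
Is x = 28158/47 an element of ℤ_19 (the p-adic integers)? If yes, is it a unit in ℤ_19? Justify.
x ∈ ℤ_19 but not a unit; v_19(x) = 2 > 0

ℤ_19 = {x ∈ ℚ_19 : v_19(x) ≥ 0} and ℤ_19^× = {x ∈ ℤ_19 : v_19(x) = 0}. Here v_19(28158/47) = v_19(num) − v_19(den) = 2; compare against these criteria.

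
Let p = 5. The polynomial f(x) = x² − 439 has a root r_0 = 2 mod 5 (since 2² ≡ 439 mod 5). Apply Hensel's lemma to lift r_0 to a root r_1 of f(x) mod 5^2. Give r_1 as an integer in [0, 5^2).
r_1 = 17 (mod 25)

Hensel's recurrence: r_{i+1} = r_i − f(r_i)·(f′(r_i))^{-1} mod 5^{i+2}, with f′(x) = 2x. Iterate:
  r_0 = 2 (mod 5)
  r_1 = 17 (mod 25)
Final: r_1 = 17, and one checks f(r_1) ≡ 0 mod 5^2.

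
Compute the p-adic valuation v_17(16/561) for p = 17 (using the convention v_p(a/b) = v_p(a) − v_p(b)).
v_17(16/561) = -1

Factor powers of 17 from the numerator and denominator of the reduced fraction: 16 = 17^0 · 16 and 561 = 17^1 · 33. Apply v_p(a/b) = v_p(a) − v_p(b): v_17(16/561) = 0 − 1 = -1.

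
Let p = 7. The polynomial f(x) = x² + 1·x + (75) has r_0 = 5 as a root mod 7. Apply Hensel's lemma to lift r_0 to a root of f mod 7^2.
r_1 = 40 (mod 49)

Hensel: r_{i+1} = r_i − f(r_i)·(f′(r_i))^{-1} mod 7^{i+2}, f′(x) = 2x + 1. Iterate:
  r_0 = 5 (mod 7)
  r_1 = 40 (mod 49)
Final: r = 40 satisfies f(r) ≡ 0 mod 7^2.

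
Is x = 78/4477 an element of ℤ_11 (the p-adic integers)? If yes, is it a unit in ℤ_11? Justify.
x ∉ ℤ_11 (v_11(x) = -2 < 0)

ℤ_11 = {x ∈ ℚ_11 : v_11(x) ≥ 0} and ℤ_11^× = {x ∈ ℤ_11 : v_11(x) = 0}. Here v_11(78/4477) = v_11(num) − v_11(den) = -2; compare against these criteria.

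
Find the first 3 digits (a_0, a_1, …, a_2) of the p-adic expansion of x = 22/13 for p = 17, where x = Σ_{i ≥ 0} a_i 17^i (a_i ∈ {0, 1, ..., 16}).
(a_0, …, a_2) = (3, 13, 11)

v_17(22/13) = 0 (numerator and denominator both coprime to 17), so x ∈ ℤ_17^×. Compute digits iteratively via a_i = x_i mod 17, x_{i+1} = (x_i − a_i)/17, with x_0 = x:
  x_0 = 22/13;  a_0 = 3;  x_1 = (x_0 − 3)/17 = -1/13
  x_1 = -1/13;  a_1 = 13;  x_2 = (x_1 − 13)/17 = -10/13
  x_2 = -10/13;  a_2 = 11;  x_3 = (x_2 − 11)/17 = -9/13
Digits: (3, 13, 11).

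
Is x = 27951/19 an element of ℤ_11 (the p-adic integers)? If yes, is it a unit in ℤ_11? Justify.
x ∈ ℤ_11 but not a unit; v_11(x) = 3 > 0

ℤ_11 = {x ∈ ℚ_11 : v_11(x) ≥ 0} and ℤ_11^× = {x ∈ ℤ_11 : v_11(x) = 0}. Here v_11(27951/19) = v_11(num) − v_11(den) = 3; compare against these criteria.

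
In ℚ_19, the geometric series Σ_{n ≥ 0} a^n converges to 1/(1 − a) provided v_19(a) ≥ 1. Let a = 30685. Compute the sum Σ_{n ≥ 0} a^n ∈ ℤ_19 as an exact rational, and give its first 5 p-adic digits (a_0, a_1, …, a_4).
Σ a^n = 1/(1 − a) = -1/30684;  first 5 digits = (1, 0, 9, 4, 5)

v_19(a) = 2 ≥ 1, so the series converges in ℤ_19 to 1/(1 − a) = 1/(1 − 30685) = -1/30684. Expand this rational in ℤ_19: compute digits iteratively via d_i = x_i mod 19, x_{i+1} = (x_i − d_i)/19. The first 5 digits are (1, 0, 9, 4, 5).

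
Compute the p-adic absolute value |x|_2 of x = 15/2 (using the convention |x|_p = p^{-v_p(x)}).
|15/2|_2 = 2

Step 1 — compute v_2(x) by factoring powers of 2 out of the numerator and denominator: v_2(15/2) = -1. Step 2 — apply |x|_p = p^{-v_p(x)} = 2^{1} = 2.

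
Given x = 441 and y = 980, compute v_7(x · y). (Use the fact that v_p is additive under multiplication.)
v_7(432180) = 4

v_p(x) = 2 (factor: 441 = 7^2 · 9); v_p(y) = 2 (factor: 980 = 7^2 · 20). Additivity: v_p(xy) = v_p(x) + v_p(y) = 2 + 2 = 4. (Direct check: xy = 432180 = 7^4 · (180).)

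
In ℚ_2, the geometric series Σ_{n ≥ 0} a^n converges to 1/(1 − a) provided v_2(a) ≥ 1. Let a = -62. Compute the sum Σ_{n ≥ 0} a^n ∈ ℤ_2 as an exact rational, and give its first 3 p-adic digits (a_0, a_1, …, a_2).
Σ a^n = 1/(1 − a) = 1/63;  first 3 digits = (1, 1, 1)

v_2(a) = 1 ≥ 1, so the series converges in ℤ_2 to 1/(1 − a) = 1/(1 − (-62)) = 1/63. Expand this rational in ℤ_2: compute digits iteratively via d_i = x_i mod 2, x_{i+1} = (x_i − d_i)/2. The first 3 digits are (1, 1, 1).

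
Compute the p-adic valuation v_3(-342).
v_3(-342) = 2

v_3(n) is the largest exponent k such that 3^k divides n. Factor out: -342 = -3^2 · 38. (Sign doesn't affect v_p.) So v_3(-342) = 2.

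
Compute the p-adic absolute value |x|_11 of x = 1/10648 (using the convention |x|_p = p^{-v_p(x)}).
|1/10648|_11 = 1331

Step 1 — compute v_11(x) by factoring powers of 11 out of the numerator and denominator: v_11(1/10648) = -3. Step 2 — apply |x|_p = p^{-v_p(x)} = 11^{3} = 1331.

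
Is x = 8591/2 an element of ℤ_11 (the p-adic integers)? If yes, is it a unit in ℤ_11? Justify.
x ∈ ℤ_11 but not a unit; v_11(x) = 2 > 0

ℤ_11 = {x ∈ ℚ_11 : v_11(x) ≥ 0} and ℤ_11^× = {x ∈ ℤ_11 : v_11(x) = 0}. Here v_11(8591/2) = v_11(num) − v_11(den) = 2; compare against these criteria.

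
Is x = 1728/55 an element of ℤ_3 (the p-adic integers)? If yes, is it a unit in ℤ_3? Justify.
x ∈ ℤ_3 but not a unit; v_3(x) = 3 > 0

ℤ_3 = {x ∈ ℚ_3 : v_3(x) ≥ 0} and ℤ_3^× = {x ∈ ℤ_3 : v_3(x) = 0}. Here v_3(1728/55) = v_3(num) − v_3(den) = 3; compare against these criteria.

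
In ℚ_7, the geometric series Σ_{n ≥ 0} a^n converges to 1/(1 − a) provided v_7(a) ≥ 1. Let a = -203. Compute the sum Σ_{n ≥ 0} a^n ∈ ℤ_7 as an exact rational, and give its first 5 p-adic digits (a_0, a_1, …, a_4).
Σ a^n = 1/(1 − a) = 1/204;  first 5 digits = (1, 6, 3, 6, 5)

v_7(a) = 1 ≥ 1, so the series converges in ℤ_7 to 1/(1 − a) = 1/(1 − (-203)) = 1/204. Expand this rational in ℤ_7: compute digits iteratively via d_i = x_i mod 7, x_{i+1} = (x_i − d_i)/7. The first 5 digits are (1, 6, 3, 6, 5).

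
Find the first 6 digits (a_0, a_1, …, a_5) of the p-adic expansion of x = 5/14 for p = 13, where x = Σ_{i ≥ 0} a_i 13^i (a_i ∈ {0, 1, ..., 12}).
(a_0, …, a_5) = (5, 8, 4, 8, 4, 8)

v_13(5/14) = 0 (numerator and denominator both coprime to 13), so x ∈ ℤ_13^×. Compute digits iteratively via a_i = x_i mod 13, x_{i+1} = (x_i − a_i)/13, with x_0 = x:
  x_0 = 5/14;  a_0 = 5;  x_1 = (x_0 − 5)/13 = -5/14
  x_1 = -5/14;  a_1 = 8;  x_2 = (x_1 − 8)/13 = -9/14
  x_2 = -9/14;  a_2 = 4;  x_3 = (x_2 − 4)/13 = -5/14
  x_3 = -5/14;  a_3 = 8;  x_4 = (x_3 − 8)/13 = -9/14
  x_4 = -9/14;  a_4 = 4;  x_5 = (x_4 − 4)/13 = -5/14
  x_5 = -5/14;  a_5 = 8;  x_6 = (x_5 − 8)/13 = -9/14
Digits: (5, 8, 4, 8, 4, 8).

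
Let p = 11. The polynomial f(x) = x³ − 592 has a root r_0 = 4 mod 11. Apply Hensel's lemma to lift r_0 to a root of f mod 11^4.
r_3 = 8969 (mod 14641)

Hensel: r_{i+1} = r_i − f(r_i)/f′(r_i) mod 11^{i+2}, where f′(x) = 3x². Iterate:
  r_0 = 4 (mod 11)
  r_1 = 15 (mod 121)
  r_2 = 983 (mod 1331)
  r_3 = 8969 (mod 14641)
Final: r = 8969 with f(r) ≡ 0 mod 11^4.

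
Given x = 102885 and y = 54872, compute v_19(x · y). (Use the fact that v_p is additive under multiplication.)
v_19(5645505720) = 6

v_p(x) = 3 (factor: 102885 = 19^3 · 15); v_p(y) = 3 (factor: 54872 = 19^3 · 8). Additivity: v_p(xy) = v_p(x) + v_p(y) = 3 + 3 = 6. (Direct check: xy = 5645505720 = 19^6 · (120).)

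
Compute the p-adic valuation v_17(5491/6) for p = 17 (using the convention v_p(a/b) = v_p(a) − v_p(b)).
v_17(5491/6) = 2

Factor powers of 17 from the numerator and denominator of the reduced fraction: 5491 = 17^2 · 19 and 6 = 17^0 · 6. Apply v_p(a/b) = v_p(a) − v_p(b): v_17(5491/6) = 2 − 0 = 2.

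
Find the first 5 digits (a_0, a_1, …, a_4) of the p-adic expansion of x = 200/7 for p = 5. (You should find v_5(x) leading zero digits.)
(a_0, …, a_4) = (0, 0, 4, 3, 0)

v_5(200/7) = 2, so a_0 = ... = a_1 = 0. Factor out: x = 5^2 · u with u = 8/7 a unit in ℤ_5. Expand u iteratively via a_{v+i} = u_i mod 5, u_{i+1} = (u_i − a_{v+i})/5:
  u_0 = 8/7;  a_2 = 4;  u_1 = (u_0 − 4)/5 = -4/7
  u_1 = -4/7;  a_3 = 3;  u_2 = (u_1 − 3)/5 = -5/7
  u_2 = -5/7;  a_4 = 0;  u_3 = (u_2 − 0)/5 = -1/7
Digits: (0, 0, 4, 3, 0).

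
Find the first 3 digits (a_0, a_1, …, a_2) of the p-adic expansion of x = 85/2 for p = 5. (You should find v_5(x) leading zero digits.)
(a_0, …, a_2) = (0, 1, 4)

v_5(85/2) = 1, so a_0 = ... = a_0 = 0. Factor out: x = 5^1 · u with u = 17/2 a unit in ℤ_5. Expand u iteratively via a_{v+i} = u_i mod 5, u_{i+1} = (u_i − a_{v+i})/5:
  u_0 = 17/2;  a_1 = 1;  u_1 = (u_0 − 1)/5 = 3/2
  u_1 = 3/2;  a_2 = 4;  u_2 = (u_1 − 4)/5 = -1/2
Digits: (0, 1, 4).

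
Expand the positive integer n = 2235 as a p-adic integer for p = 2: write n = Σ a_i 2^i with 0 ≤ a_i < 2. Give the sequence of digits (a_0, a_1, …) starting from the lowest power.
(a_0, a_1, …) = (1, 1, 0, 1, 1, 1, 0, 1, 0, 0, 0, 1)

Repeated division by 2 gives the digits low-to-high: 2235 = 1 + 1·2^1 + 1·2^3 + 1·2^4 + 1·2^5 + 1·2^7 + 1·2^11. Digit sequence: (1, 1, 0, 1, 1, 1, 0, 1, 0, 0, 0, 1).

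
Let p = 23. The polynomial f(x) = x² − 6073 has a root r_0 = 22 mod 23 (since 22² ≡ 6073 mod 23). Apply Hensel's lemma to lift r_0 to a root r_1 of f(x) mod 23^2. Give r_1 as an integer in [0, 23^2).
r_1 = 137 (mod 529)

Hensel's recurrence: r_{i+1} = r_i − f(r_i)·(f′(r_i))^{-1} mod 23^{i+2}, with f′(x) = 2x. Iterate:
  r_0 = 22 (mod 23)
  r_1 = 137 (mod 529)
Final: r_1 = 137, and one checks f(r_1) ≡ 0 mod 23^2.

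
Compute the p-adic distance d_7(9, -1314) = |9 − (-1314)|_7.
d_7(9, -1314) = 1/49

Step 1 — x − y = 9 − (-1314) = 1323. Step 2 — v_7(1323) = 2 (factor: 1323 = (7^2 · 27); the sign does not affect v_p). Step 3 — |x − y|_7 = 7^{-2} = 1/49.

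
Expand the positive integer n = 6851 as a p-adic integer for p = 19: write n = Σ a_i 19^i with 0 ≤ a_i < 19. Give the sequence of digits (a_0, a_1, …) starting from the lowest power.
(a_0, a_1, …) = (11, 18, 18)

Repeated division by 19 gives the digits low-to-high: 6851 = 11 + 18·19^1 + 18·19^2. Digit sequence: (11, 18, 18).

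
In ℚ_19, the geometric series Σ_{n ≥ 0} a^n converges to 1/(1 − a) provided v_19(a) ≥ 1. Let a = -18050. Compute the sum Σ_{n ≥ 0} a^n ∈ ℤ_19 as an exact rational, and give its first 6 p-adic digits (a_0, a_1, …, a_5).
Σ a^n = 1/(1 − a) = 1/18051;  first 6 digits = (1, 0, 7, 16, 10, 17)

v_19(a) = 2 ≥ 1, so the series converges in ℤ_19 to 1/(1 − a) = 1/(1 − (-18050)) = 1/18051. Expand this rational in ℤ_19: compute digits iteratively via d_i = x_i mod 19, x_{i+1} = (x_i − d_i)/19. The first 6 digits are (1, 0, 7, 16, 10, 17).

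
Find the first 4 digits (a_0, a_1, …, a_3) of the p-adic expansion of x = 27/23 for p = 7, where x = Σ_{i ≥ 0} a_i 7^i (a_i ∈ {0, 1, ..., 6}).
(a_0, …, a_3) = (3, 4, 0, 6)

v_7(27/23) = 0 (numerator and denominator both coprime to 7), so x ∈ ℤ_7^×. Compute digits iteratively via a_i = x_i mod 7, x_{i+1} = (x_i − a_i)/7, with x_0 = x:
  x_0 = 27/23;  a_0 = 3;  x_1 = (x_0 − 3)/7 = -6/23
  x_1 = -6/23;  a_1 = 4;  x_2 = (x_1 − 4)/7 = -14/23
  x_2 = -14/23;  a_2 = 0;  x_3 = (x_2 − 0)/7 = -2/23
  x_3 = -2/23;  a_3 = 6;  x_4 = (x_3 − 6)/7 = -20/23
Digits: (3, 4, 0, 6).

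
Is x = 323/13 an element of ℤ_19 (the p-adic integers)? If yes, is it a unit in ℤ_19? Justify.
x ∈ ℤ_19 but not a unit; v_19(x) = 1 > 0

ℤ_19 = {x ∈ ℚ_19 : v_19(x) ≥ 0} and ℤ_19^× = {x ∈ ℤ_19 : v_19(x) = 0}. Here v_19(323/13) = v_19(num) − v_19(den) = 1; compare against these criteria.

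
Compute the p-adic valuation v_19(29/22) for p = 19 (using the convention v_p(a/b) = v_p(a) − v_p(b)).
v_19(29/22) = 0

Factor powers of 19 from the numerator and denominator of the reduced fraction: 29 = 19^0 · 29 and 22 = 19^0 · 22. Apply v_p(a/b) = v_p(a) − v_p(b): v_19(29/22) = 0 − 0 = 0.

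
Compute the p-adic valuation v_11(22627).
v_11(22627) = 3

v_11(n) is the largest exponent k such that 11^k divides n. Factor out: 22627 = 11^3 · 17. (Sign doesn't affect v_p.) So v_11(22627) = 3.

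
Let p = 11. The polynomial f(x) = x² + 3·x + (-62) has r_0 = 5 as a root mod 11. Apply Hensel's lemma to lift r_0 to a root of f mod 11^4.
r_3 = 9212 (mod 14641)

Hensel: r_{i+1} = r_i − f(r_i)·(f′(r_i))^{-1} mod 11^{i+2}, f′(x) = 2x + 3. Iterate:
  r_0 = 5 (mod 11)
  r_1 = 16 (mod 121)
  r_2 = 1226 (mod 1331)
  r_3 = 9212 (mod 14641)
Final: r = 9212 satisfies f(r) ≡ 0 mod 11^4.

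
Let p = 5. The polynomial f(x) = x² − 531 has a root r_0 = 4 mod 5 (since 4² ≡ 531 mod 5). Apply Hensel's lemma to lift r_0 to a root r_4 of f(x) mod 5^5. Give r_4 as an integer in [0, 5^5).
r_4 = 1909 (mod 3125)

Hensel's recurrence: r_{i+1} = r_i − f(r_i)·(f′(r_i))^{-1} mod 5^{i+2}, with f′(x) = 2x. Iterate:
  r_0 = 4 (mod 5)
  r_1 = 9 (mod 25)
  r_2 = 34 (mod 125)
  r_3 = 34 (mod 625)
  r_4 = 1909 (mod 3125)
Final: r_4 = 1909, and one checks f(r_4) ≡ 0 mod 5^5.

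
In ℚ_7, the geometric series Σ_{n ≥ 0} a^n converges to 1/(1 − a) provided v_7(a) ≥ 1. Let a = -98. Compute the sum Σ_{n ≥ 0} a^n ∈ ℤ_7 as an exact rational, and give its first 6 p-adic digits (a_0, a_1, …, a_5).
Σ a^n = 1/(1 − a) = 1/99;  first 6 digits = (1, 0, 5, 6, 3, 0)

v_7(a) = 2 ≥ 1, so the series converges in ℤ_7 to 1/(1 − a) = 1/(1 − (-98)) = 1/99. Expand this rational in ℤ_7: compute digits iteratively via d_i = x_i mod 7, x_{i+1} = (x_i − d_i)/7. The first 6 digits are (1, 0, 5, 6, 3, 0).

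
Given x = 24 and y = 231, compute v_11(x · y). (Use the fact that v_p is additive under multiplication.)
v_11(5544) = 1

v_p(x) = 0 (factor: 24 = 11^0 · 24); v_p(y) = 1 (factor: 231 = 11^1 · 21). Additivity: v_p(xy) = v_p(x) + v_p(y) = 0 + 1 = 1. (Direct check: xy = 5544 = 11^1 · (504).)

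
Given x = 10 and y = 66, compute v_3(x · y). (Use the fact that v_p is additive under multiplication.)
v_3(660) = 1

v_p(x) = 0 (factor: 10 = 3^0 · 10); v_p(y) = 1 (factor: 66 = 3^1 · 22). Additivity: v_p(xy) = v_p(x) + v_p(y) = 0 + 1 = 1. (Direct check: xy = 660 = 3^1 · (220).)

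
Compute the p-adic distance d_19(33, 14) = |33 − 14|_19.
d_19(33, 14) = 1/19

Step 1 — x − y = 33 − 14 = 19. Step 2 — v_19(19) = 1 (factor: 19 = (19^1 · 1); the sign does not affect v_p). Step 3 — |x − y|_19 = 19^{-1} = 1/19.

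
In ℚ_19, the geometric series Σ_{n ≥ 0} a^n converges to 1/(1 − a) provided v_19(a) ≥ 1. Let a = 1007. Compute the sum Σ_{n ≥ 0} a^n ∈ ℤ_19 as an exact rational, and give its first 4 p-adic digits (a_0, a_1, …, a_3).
Σ a^n = 1/(1 − a) = -1/1006;  first 4 digits = (1, 15, 18, 7)

v_19(a) = 1 ≥ 1, so the series converges in ℤ_19 to 1/(1 − a) = 1/(1 − 1007) = -1/1006. Expand this rational in ℤ_19: compute digits iteratively via d_i = x_i mod 19, x_{i+1} = (x_i − d_i)/19. The first 4 digits are (1, 15, 18, 7).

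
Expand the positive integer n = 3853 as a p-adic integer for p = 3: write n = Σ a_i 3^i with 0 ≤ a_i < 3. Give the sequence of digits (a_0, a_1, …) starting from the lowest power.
(a_0, a_1, …) = (1, 0, 2, 1, 2, 0, 2, 1)

Repeated division by 3 gives the digits low-to-high: 3853 = 1 + 2·3^2 + 1·3^3 + 2·3^4 + 2·3^6 + 1·3^7. Digit sequence: (1, 0, 2, 1, 2, 0, 2, 1).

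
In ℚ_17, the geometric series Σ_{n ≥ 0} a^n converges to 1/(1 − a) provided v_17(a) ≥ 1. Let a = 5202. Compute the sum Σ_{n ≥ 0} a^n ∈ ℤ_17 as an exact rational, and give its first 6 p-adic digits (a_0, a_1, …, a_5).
Σ a^n = 1/(1 − a) = -1/5201;  first 6 digits = (1, 0, 1, 1, 1, 2)

v_17(a) = 2 ≥ 1, so the series converges in ℤ_17 to 1/(1 − a) = 1/(1 − 5202) = -1/5201. Expand this rational in ℤ_17: compute digits iteratively via d_i = x_i mod 17, x_{i+1} = (x_i − d_i)/17. The first 6 digits are (1, 0, 1, 1, 1, 2).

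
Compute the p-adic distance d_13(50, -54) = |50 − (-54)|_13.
d_13(50, -54) = 1/13

Step 1 — x − y = 50 − (-54) = 104. Step 2 — v_13(104) = 1 (factor: 104 = (13^1 · 8); the sign does not affect v_p). Step 3 — |x − y|_13 = 13^{-1} = 1/13.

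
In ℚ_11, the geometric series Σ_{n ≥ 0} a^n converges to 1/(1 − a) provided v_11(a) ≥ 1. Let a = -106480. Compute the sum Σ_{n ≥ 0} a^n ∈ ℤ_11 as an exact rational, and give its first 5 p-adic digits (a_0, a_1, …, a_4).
Σ a^n = 1/(1 − a) = 1/106481;  first 5 digits = (1, 0, 0, 8, 3)

v_11(a) = 3 ≥ 1, so the series converges in ℤ_11 to 1/(1 − a) = 1/(1 − (-106480)) = 1/106481. Expand this rational in ℤ_11: compute digits iteratively via d_i = x_i mod 11, x_{i+1} = (x_i − d_i)/11. The first 5 digits are (1, 0, 0, 8, 3).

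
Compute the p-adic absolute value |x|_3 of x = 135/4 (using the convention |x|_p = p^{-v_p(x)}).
|135/4|_3 = 1/27

Step 1 — compute v_3(x) by factoring powers of 3 out of the numerator and denominator: v_3(135/4) = 3. Step 2 — apply |x|_p = p^{-v_p(x)} = 3^{-3} = 1/27.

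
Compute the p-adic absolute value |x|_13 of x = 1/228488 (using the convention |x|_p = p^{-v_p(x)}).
|1/228488|_13 = 28561

Step 1 — compute v_13(x) by factoring powers of 13 out of the numerator and denominator: v_13(1/228488) = -4. Step 2 — apply |x|_p = p^{-v_p(x)} = 13^{4} = 28561.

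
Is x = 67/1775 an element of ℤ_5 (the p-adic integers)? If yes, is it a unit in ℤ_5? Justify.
x ∉ ℤ_5 (v_5(x) = -2 < 0)

ℤ_5 = {x ∈ ℚ_5 : v_5(x) ≥ 0} and ℤ_5^× = {x ∈ ℤ_5 : v_5(x) = 0}. Here v_5(67/1775) = v_5(num) − v_5(den) = -2; compare against these criteria.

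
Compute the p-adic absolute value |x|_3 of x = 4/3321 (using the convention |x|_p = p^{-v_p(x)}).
|4/3321|_3 = 81

Step 1 — compute v_3(x) by factoring powers of 3 out of the numerator and denominator: v_3(4/3321) = -4. Step 2 — apply |x|_p = p^{-v_p(x)} = 3^{4} = 81.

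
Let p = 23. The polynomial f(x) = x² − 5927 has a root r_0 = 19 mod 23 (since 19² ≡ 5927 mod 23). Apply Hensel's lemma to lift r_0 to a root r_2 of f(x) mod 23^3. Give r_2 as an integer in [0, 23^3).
r_2 = 10300 (mod 12167)

Hensel's recurrence: r_{i+1} = r_i − f(r_i)·(f′(r_i))^{-1} mod 23^{i+2}, with f′(x) = 2x. Iterate:
  r_0 = 19 (mod 23)
  r_1 = 249 (mod 529)
  r_2 = 10300 (mod 12167)
Final: r_2 = 10300, and one checks f(r_2) ≡ 0 mod 23^3.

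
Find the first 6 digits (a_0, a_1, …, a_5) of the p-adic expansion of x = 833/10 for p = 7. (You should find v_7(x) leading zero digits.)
(a_0, …, a_5) = (0, 0, 1, 5, 0, 2)

v_7(833/10) = 2, so a_0 = ... = a_1 = 0. Factor out: x = 7^2 · u with u = 17/10 a unit in ℤ_7. Expand u iteratively via a_{v+i} = u_i mod 7, u_{i+1} = (u_i − a_{v+i})/7:
  u_0 = 17/10;  a_2 = 1;  u_1 = (u_0 − 1)/7 = 1/10
  u_1 = 1/10;  a_3 = 5;  u_2 = (u_1 − 5)/7 = -7/10
  u_2 = -7/10;  a_4 = 0;  u_3 = (u_2 − 0)/7 = -1/10
  u_3 = -1/10;  a_5 = 2;  u_4 = (u_3 − 2)/7 = -3/10
Digits: (0, 0, 1, 5, 0, 2).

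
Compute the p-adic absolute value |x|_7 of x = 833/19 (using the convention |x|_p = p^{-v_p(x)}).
|833/19|_7 = 1/49

Step 1 — compute v_7(x) by factoring powers of 7 out of the numerator and denominator: v_7(833/19) = 2. Step 2 — apply |x|_p = p^{-v_p(x)} = 7^{-2} = 1/49.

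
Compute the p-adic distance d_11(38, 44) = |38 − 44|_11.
d_11(38, 44) = 1

Step 1 — x − y = 38 − 44 = -6. Step 2 — v_11(-6) = 0 (factor: -6 = −(11^0 · 6); the sign does not affect v_p). Step 3 — |x − y|_11 = 11^{0} = 1.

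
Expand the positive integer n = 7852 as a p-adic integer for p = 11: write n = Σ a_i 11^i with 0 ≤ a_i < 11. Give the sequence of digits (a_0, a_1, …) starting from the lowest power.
(a_0, a_1, …) = (9, 9, 9, 5)

Repeated division by 11 gives the digits low-to-high: 7852 = 9 + 9·11^1 + 9·11^2 + 5·11^3. Digit sequence: (9, 9, 9, 5).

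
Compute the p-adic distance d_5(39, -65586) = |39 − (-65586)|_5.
d_5(39, -65586) = 1/3125

Step 1 — x − y = 39 − (-65586) = 65625. Step 2 — v_5(65625) = 5 (factor: 65625 = (5^5 · 21); the sign does not affect v_p). Step 3 — |x − y|_5 = 5^{-5} = 1/3125.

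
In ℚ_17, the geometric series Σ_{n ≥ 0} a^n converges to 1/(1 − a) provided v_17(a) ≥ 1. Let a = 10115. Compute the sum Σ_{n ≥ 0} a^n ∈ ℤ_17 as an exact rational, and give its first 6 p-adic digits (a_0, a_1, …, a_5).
Σ a^n = 1/(1 − a) = -1/10114;  first 6 digits = (1, 0, 1, 2, 1, 4)

v_17(a) = 2 ≥ 1, so the series converges in ℤ_17 to 1/(1 − a) = 1/(1 − 10115) = -1/10114. Expand this rational in ℤ_17: compute digits iteratively via d_i = x_i mod 17, x_{i+1} = (x_i − d_i)/17. The first 6 digits are (1, 0, 1, 2, 1, 4).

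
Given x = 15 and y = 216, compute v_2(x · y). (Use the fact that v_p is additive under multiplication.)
v_2(3240) = 3

v_p(x) = 0 (factor: 15 = 2^0 · 15); v_p(y) = 3 (factor: 216 = 2^3 · 27). Additivity: v_p(xy) = v_p(x) + v_p(y) = 0 + 3 = 3. (Direct check: xy = 3240 = 2^3 · (405).)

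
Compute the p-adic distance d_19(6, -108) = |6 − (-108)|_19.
d_19(6, -108) = 1/19

Step 1 — x − y = 6 − (-108) = 114. Step 2 — v_19(114) = 1 (factor: 114 = (19^1 · 6); the sign does not affect v_p). Step 3 — |x − y|_19 = 19^{-1} = 1/19.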